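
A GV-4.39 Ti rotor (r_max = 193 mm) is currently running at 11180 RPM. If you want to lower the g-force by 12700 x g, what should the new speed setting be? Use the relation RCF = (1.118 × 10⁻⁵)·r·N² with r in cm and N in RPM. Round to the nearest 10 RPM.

≈ 8130 RPM

r = 193 mm = 19.3 cm
Current RCF = 1.118 × 10⁻⁵ × 19.3 × (11180)² = 1.118 × 10⁻⁵ × 19.3 × 124,992,400 ≈ 26,970.1 × g
Target RCF = 26,970.1 − 12,700 = 14,270.1 × g
N² = 14,270.1 / (21.5774 × 10⁻⁵) = 66,134,474
N ≈ √66,134,474 ≈ 8,132.3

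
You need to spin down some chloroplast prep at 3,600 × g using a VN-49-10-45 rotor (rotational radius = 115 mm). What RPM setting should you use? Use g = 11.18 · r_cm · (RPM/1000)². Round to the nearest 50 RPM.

N ≈ 5300 RPM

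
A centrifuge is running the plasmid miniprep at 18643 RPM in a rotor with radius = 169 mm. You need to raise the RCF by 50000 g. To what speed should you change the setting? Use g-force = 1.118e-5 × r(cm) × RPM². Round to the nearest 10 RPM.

24740 RPM

r = 169 mm = 16.9 cm
Current RCF = 1.118 × 10⁻⁵ × 16.9 × (18643)² = 1.118 × 10⁻⁵ × 16.9 × 347,561,449 ≈ 65,669 × g
Target RCF = 65,669 + 50,000 = 115,669 × g
N² = 115,669 / (18.8942 × 10⁻⁵) = 612,193,160
N ≈ √612,193,160 ≈ 24,742.5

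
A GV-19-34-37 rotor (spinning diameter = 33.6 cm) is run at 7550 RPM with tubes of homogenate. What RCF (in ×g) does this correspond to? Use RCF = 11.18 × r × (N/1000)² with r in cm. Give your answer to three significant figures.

≈ 10700 ×g

r = 33.6 / 2 = 16.8 cm
RCF = 11.18 × r × (N/1000)²
RCF = 11.18 × 16.8 × (7.55)² = 11.18 × 16.8 × 57.0025 ≈ 10,706.4 × g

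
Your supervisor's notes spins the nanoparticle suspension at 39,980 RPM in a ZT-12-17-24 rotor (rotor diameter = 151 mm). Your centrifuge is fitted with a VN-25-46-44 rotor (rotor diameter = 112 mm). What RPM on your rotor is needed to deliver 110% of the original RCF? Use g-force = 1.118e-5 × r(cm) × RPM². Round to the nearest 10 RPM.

48690 RPM

Original rotor: r = 151 mm / 2 = 75.5 mm = 7.55 cm
RCF_original = 1.118 × 10⁻⁵ × 7.55 × (39980)² = 1.118 × 10⁻⁵ × 7.55 × 1,598,400,400 ≈ 134,919.4 × g
Target RCF = 1.1 × 134,919.4 ≈ 148,411.3 × g
Your rotor: r = 112 mm / 2 = 56 mm = 5.6 cm
148,411.3 = 1.118 × 10⁻⁵ × 5.6 × N²
N² = 148,411.3 / (6.2608 × 10⁻⁵) = 2,370,484,603
N ≈ √2,370,484,603 ≈ 48,687.6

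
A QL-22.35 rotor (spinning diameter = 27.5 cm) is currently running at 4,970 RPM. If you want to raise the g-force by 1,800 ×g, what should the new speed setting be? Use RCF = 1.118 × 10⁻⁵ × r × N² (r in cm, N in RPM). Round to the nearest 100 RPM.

r = 27.5 / 2 = 13.75 cm
Current RCF = 1.118 × 10⁻⁵ × 13.75 × (4970)² = 1.118 × 10⁻⁵ × 13.75 × 24,700,900 ≈ 3,797.1 × g
Target RCF = 3,797.1 + 1,800 = 5,597.1 × g
N² = 5,597.1 / (15.3725 × 10⁻⁵) = 36,409,823
N ≈ √36,409,823 ≈ 6,034.1

≈ 6000 RPM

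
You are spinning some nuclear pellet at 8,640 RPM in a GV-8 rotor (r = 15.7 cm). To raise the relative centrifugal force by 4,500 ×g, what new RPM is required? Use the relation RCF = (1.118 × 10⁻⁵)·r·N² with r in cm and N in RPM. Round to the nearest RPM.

Current RCF = 1.118 × 10⁻⁵ × 15.7 × (8640)² = 1.118 × 10⁻⁵ × 15.7 × 74,649,600 ≈ 13,102.9 × g
Target RCF = 13,102.9 + 4,500 = 17,602.9 × g
N² = 17,602.9 / (17.5526 × 10⁻⁵) = 100,286,567
N ≈ √100,286,567 ≈ 10,014.3

N₂ ≈ 10014 RPM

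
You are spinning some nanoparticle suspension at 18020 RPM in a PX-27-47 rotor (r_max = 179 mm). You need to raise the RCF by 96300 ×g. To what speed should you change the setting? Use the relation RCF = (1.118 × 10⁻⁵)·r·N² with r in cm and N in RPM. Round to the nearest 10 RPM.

r = 179 mm = 17.9 cm
Current RCF = 1.118 × 10⁻⁵ × 17.9 × (18020)² = 1.118 × 10⁻⁵ × 17.9 × 324,720,400 ≈ 64,983.7 × g
Target RCF = 64,983.7 + 96,300 = 161,283.7 × g
N² = 161,283.7 / (20.0122 × 10⁻⁵) = 805,926,885
N ≈ √805,926,885 ≈ 28,388.9

N₂ ≈ 28390 RPM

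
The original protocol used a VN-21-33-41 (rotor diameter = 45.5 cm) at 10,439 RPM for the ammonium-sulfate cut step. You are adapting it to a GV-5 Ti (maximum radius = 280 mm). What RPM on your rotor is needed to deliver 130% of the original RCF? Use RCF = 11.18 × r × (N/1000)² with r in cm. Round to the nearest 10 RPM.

≈ 10730 RPM

Original rotor: r = 45.5 / 2 = 22.75 cm
RCF_original = 11.18 × 22.75 × (10.439)² = 11.18 × 22.75 × 108.972721 ≈ 27,716.7 × g
Target RCF = 1.3 × 27,716.7 ≈ 36,031.7 × g
Your rotor: r = 280 mm = 28.0 cm
36,031.7 = 11.18 × 28 × (N/1000)²
(N/1000)² = 36,031.7 / 313.04 = 115.1025
N = 1000 × √115.1025 ≈ 10,728.6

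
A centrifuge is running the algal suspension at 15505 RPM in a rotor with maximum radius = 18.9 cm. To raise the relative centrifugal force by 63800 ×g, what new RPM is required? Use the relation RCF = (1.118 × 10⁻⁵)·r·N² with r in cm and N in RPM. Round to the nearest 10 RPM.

≈ 23290 RPM

Current RCF = 1.118 × 10⁻⁵ × 18.9 × (15505)² = 1.118 × 10⁻⁵ × 18.9 × 240,405,025 ≈ 50,798.1 × g
Target RCF = 50,798.1 + 63,800 = 114,598.1 × g
N² = 114,598.1 / (21.1302 × 10⁻⁵) = 542,342,713
N ≈ √542,342,713 ≈ 23,288.3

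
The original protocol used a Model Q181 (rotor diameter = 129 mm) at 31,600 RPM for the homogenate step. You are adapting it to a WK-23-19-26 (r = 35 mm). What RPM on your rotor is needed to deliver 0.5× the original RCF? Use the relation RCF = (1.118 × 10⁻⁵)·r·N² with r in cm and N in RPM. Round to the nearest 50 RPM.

≈ 30350 RPM

Original rotor: r = 129 mm / 2 = 64.5 mm = 6.45 cm
RCF = 1.118 × 10⁻⁵ × r × N²
RCF_original = 1.118 × 10⁻⁵ × 6.45 × (31600)² = 1.118 × 10⁻⁵ × 6.45 × 998,560,000 ≈ 72,007.2 × g
Target RCF = 0.5 × 72,007.2 ≈ 36,003.6 × g
Your rotor: r = 35 mm = 3.5 cm
36,003.6 = 1.118 × 10⁻⁵ × 3.5 × N²
N² = 36,003.6 / (3.913 × 10⁻⁵) = 920,102,223
N ≈ √920,102,223 ≈ 30,333.2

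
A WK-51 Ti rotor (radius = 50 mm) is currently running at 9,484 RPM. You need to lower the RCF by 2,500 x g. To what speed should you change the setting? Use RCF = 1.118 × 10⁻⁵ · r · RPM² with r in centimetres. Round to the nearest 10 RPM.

r = 50 mm = 5.0 cm
Current RCF = 1.118 × 10⁻⁵ × 5 × (9484)² = 1.118 × 10⁻⁵ × 5 × 89,946,256 ≈ 5,028 × g
Target RCF = 5,028 − 2,500 = 2,528 × g
N² = 2,528 / (5.59 × 10⁻⁵) = 45,223,614
N ≈ √45,223,614 ≈ 6,724.9

≈ 6720 RPM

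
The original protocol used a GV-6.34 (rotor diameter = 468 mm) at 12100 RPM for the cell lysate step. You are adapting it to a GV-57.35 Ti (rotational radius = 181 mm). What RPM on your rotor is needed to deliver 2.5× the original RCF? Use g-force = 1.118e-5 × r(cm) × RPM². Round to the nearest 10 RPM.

≈ 21750 RPM

Original rotor: r = 468 mm / 2 = 234 mm = 23.4 cm
RCF_original = 1.118 × 10⁻⁵ × 23.4 × (12100)² = 1.118 × 10⁻⁵ × 23.4 × 146,410,000 ≈ 38,302.6 × g
Target RCF = 2.5 × 38,302.6 ≈ 95,756.5 × g
Your rotor: r = 181 mm = 18.1 cm
95,756.5 = 1.118 × 10⁻⁵ × 18.1 × N²
N² = 95,756.5 / (20.2358 × 10⁻⁵) = 473,203,432
N ≈ √473,203,432 ≈ 21,753.2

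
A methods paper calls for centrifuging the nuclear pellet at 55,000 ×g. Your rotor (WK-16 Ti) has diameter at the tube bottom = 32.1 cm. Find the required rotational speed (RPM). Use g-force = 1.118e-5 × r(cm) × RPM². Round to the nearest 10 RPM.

r = 32.1 / 2 = 16.05 cm
55,000 = 1.118 × 10⁻⁵ × 16.05 × N²
N² = 55,000 / (17.9439 × 10⁻⁵) = 306,510,848
N ≈ √306,510,848 ≈ 17,507.5

N ≈ 17510 RPM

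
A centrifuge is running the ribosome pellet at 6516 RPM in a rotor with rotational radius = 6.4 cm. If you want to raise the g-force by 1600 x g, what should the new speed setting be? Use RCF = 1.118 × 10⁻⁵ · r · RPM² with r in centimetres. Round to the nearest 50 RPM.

Current RCF = 1.118 × 10⁻⁵ × 6.4 × (6516)² = 1.118 × 10⁻⁵ × 6.4 × 42,458,256 ≈ 3,038 × g
Target RCF = 3,038 + 1,600 = 4,638 × g
N² = 4,638 / (7.1552 × 10⁻⁵) = 64,819,991
N ≈ √64,819,991 ≈ 8,051.1

N₂ ≈ 8050 RPM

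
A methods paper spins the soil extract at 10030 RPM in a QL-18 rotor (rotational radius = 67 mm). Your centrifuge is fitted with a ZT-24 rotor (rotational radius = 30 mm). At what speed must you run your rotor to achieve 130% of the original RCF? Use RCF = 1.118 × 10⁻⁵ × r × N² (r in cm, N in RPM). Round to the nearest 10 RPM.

Original rotor: r = 67 mm = 6.7 cm
RCF_original = 1.118 × 10⁻⁵ × 6.7 × (10030)² = 1.118 × 10⁻⁵ × 6.7 × 100,600,900 ≈ 7,535.6 × g
Target RCF = 1.3 × 7,535.6 ≈ 9,796.3 × g
Your rotor: r = 30 mm = 3.0 cm
9,796.3 = 1.118 × 10⁻⁵ × 3 × N²
N² = 9,796.3 / (3.354 × 10⁻⁵) = 292,078,116
N ≈ √292,078,116 ≈ 17,090.3

17090 RPM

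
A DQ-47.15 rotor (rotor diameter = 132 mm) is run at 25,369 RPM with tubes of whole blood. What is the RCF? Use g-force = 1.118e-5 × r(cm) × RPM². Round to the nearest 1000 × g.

RCF ≈ 47000 ×g

r = 132 mm / 2 = 66 mm = 6.6 cm
RCF = 1.118 × 10⁻⁵ × 6.6 × (25369)² = 1.118 × 10⁻⁵ × 6.6 × 643,586,161 ≈ 47,488.9 × g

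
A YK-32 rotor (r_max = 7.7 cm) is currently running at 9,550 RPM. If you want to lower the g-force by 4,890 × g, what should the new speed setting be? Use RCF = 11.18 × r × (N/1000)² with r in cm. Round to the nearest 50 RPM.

≈ 5850 RPM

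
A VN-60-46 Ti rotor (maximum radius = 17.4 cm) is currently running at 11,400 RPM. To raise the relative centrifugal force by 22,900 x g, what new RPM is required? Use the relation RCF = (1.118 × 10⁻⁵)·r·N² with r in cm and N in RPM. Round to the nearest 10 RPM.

Current RCF = 1.118 × 10⁻⁵ × 17.4 × (11400)² = 1.118 × 10⁻⁵ × 17.4 × 129,960,000 ≈ 25,281.4 × g
Target RCF = 25,281.4 + 22,900 = 48,181.4 × g
N² = 48,181.4 / (19.4532 × 10⁻⁵) = 247,678,531
N ≈ √247,678,531 ≈ 15,737.8

N₂ ≈ 15740 RPM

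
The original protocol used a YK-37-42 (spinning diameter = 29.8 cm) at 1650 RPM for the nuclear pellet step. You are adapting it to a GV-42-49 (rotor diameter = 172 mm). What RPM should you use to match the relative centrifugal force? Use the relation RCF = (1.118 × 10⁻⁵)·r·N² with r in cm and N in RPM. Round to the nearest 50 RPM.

≈ 2150 RPM

Original rotor: r = 29.8 / 2 = 14.9 cm
RCF_original = 1.118 × 10⁻⁵ × 14.9 × (1650)² = 1.118 × 10⁻⁵ × 14.9 × 2,722,500 ≈ 453.5 × g
Your rotor: r = 172 mm / 2 = 86 mm = 8.6 cm
453.5 = 1.118 × 10⁻⁵ × 8.6 × N²
N² = 453.5 / (9.6148 × 10⁻⁵) = 4,716,687
N ≈ √4,716,687 ≈ 2,171.8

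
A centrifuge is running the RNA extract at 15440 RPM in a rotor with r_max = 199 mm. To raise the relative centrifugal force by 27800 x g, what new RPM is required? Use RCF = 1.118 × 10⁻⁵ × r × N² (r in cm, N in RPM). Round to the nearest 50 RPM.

r = 199 mm = 19.9 cm
Current RCF = 1.118 × 10⁻⁵ × 19.9 × (15440)² = 1.118 × 10⁻⁵ × 19.9 × 238,393,600 ≈ 53,038.3 × g
Target RCF = 53,038.3 + 27,800 = 80,838.3 × g
N² = 80,838.3 / (22.2482 × 10⁻⁵) = 363,347,597
N ≈ √363,347,597 ≈ 19,061.7

N₂ ≈ 19050 RPM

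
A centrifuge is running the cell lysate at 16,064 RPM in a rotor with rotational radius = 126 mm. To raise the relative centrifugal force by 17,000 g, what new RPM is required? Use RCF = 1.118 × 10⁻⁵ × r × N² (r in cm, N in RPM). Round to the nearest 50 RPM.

N₂ ≈ 19450 RPM

r = 126 mm = 12.6 cm
Current RCF = 1.118 × 10⁻⁵ × 12.6 × (16064)² = 1.118 × 10⁻⁵ × 12.6 × 258,052,096 ≈ 36,351.3 × g
Target RCF = 36,351.3 + 17,000 = 53,351.3 × g
N² = 53,351.3 / (14.0868 × 10⁻⁵) = 378,732,572
N ≈ √378,732,572 ≈ 19,461.1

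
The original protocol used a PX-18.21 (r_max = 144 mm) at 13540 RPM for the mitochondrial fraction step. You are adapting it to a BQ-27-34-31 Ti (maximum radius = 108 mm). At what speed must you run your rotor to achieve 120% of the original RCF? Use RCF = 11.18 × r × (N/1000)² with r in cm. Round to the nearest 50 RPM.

≈ 17150 RPM

Original rotor: r = 144 mm = 14.4 cm
RCF_original = 11.18 × 14.4 × (13.54)² = 11.18 × 14.4 × 183.3316 ≈ 29,514.9 × g
Target RCF = 1.2 × 29,514.9 ≈ 35,417.9 × g
Your rotor: r = 108 mm = 10.8 cm
35,417.9 = 11.18 × 10.8 × (N/1000)²
(N/1000)² = 35,417.9 / 120.744 = 293.3305
N = 1000 × √293.3305 ≈ 17,126.9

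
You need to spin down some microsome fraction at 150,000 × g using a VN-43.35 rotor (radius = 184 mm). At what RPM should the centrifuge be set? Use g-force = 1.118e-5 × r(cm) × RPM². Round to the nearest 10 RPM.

27000 RPM

r = 184 mm = 18.4 cm
RCF = 1.118 × 10⁻⁵ × r × N²
150,000 = 1.118 × 10⁻⁵ × 18.4 × N²
N² = 150,000 / (20.5712 × 10⁻⁵) = 729,174,769
N ≈ √729,174,769 ≈ 27,003.2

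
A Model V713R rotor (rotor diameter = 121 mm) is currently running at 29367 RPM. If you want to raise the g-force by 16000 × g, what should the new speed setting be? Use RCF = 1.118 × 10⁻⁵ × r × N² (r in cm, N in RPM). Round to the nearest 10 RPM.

r = 121 mm / 2 = 60.5 mm = 6.05 cm
Current RCF = 1.118 × 10⁻⁵ × 6.05 × (29367)² = 1.118 × 10⁻⁵ × 6.05 × 862,420,689 ≈ 58,333.3 × g
Target RCF = 58,333.3 + 16,000 = 74,333.3 × g
N² = 74,333.3 / (6.7639 × 10⁻⁵) = 1,098,971,008
N ≈ √1,098,971,008 ≈ 33,150.7

33150 RPM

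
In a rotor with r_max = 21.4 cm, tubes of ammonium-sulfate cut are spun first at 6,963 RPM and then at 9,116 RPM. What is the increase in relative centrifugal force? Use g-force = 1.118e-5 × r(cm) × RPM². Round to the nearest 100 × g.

≈ 8300 g

RCF₁ = 1.118 × 10⁻⁵ × 21.4 × (6963)² = 1.118 × 10⁻⁵ × 21.4 × 48,483,369 ≈ 11,599.7 × g
RCF₂ = 1.118 × 10⁻⁵ × 21.4 × (9116)² = 1.118 × 10⁻⁵ × 21.4 × 83,101,456 ≈ 19,882.2 × g
Increase = 19,882.2 − 11,599.7 = 8,282.5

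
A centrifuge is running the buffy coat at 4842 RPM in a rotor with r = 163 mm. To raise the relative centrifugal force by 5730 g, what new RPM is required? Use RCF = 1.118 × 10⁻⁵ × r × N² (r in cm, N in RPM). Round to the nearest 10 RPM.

r = 163 mm = 16.3 cm
Current RCF = 1.118 × 10⁻⁵ × 16.3 × (4842)² = 1.118 × 10⁻⁵ × 16.3 × 23,444,964 ≈ 4,272.5 × g
Target RCF = 4,272.5 + 5,730 = 10,002.5 × g
N² = 10,002.5 / (18.2234 × 10⁻⁵) = 54,888,221
N ≈ √54,888,221 ≈ 7,408.7

7410 RPM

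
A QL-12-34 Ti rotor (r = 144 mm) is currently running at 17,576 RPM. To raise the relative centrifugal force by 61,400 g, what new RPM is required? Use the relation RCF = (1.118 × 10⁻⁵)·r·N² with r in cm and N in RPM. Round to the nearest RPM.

r = 144 mm = 14.4 cm
Current RCF = 1.118 × 10⁻⁵ × 14.4 × (17576)² = 1.118 × 10⁻⁵ × 14.4 × 308,915,776 ≈ 49,733 × g
Target RCF = 49,733 + 61,400 = 111,133 × g
N² = 111,133 / (16.0992 × 10⁻⁵) = 690,301,381
N ≈ √690,301,381 ≈ 26,273.6

≈ 26274 RPM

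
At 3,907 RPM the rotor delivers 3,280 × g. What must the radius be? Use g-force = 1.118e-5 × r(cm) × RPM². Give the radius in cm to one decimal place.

RCF = 1.118 × 10⁻⁵ × r × N²
3280 = 1.118 × 10⁻⁵ × r × (3907)²
r = 3280 / (1.118 × 10⁻⁵ × 15,264,649) = 3280 / 170.6588 ≈ 19.220 cm

≈ 19.2 cm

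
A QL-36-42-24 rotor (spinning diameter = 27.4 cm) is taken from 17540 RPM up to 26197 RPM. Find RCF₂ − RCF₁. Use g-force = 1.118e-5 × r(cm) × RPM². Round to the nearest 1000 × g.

58000 × g

r = 27.4 / 2 = 13.7 cm
RCF₁ = 1.118 × 10⁻⁵ × 13.7 × (17540)² = 1.118 × 10⁻⁵ × 13.7 × 307,651,600 ≈ 47,121.8 × g
RCF₂ = 1.118 × 10⁻⁵ × 13.7 × (26197)² = 1.118 × 10⁻⁵ × 13.7 × 686,282,809 ≈ 105,115.2 × g
Increase = 105,115.2 − 47,121.8 = 57,993.4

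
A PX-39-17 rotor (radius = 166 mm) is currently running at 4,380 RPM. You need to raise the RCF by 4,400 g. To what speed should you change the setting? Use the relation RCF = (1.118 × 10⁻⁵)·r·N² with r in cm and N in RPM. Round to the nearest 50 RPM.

r = 166 mm = 16.6 cm
Current RCF = 1.118 × 10⁻⁵ × 16.6 × (4380)² = 1.118 × 10⁻⁵ × 16.6 × 19,184,400 ≈ 3,560.4 × g
Target RCF = 3,560.4 + 4,400 = 7,960.4 × g
N² = 7,960.4 / (18.5588 × 10⁻⁵) = 42,892,859
N ≈ √42,892,859 ≈ 6,549.3

≈ 6550 RPM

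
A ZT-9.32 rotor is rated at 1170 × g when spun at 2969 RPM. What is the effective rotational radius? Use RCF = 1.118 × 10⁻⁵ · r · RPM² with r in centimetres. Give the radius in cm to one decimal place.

11.9 cm

RCF = 1.118 × 10⁻⁵ × r × N²
1170 = 1.118 × 10⁻⁵ × r × (2969)²
r = 1170 / (1.118 × 10⁻⁵ × 8,814,961) = 1170 / 98.55126 ≈ 11.872 cm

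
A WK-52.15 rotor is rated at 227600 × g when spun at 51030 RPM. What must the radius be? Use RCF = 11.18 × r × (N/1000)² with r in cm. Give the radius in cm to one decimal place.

227600 = 11.18 × r × (51.03)²
r = 227600 / (11.18 × 2604.0609) = 227600 / 29113.4 ≈ 7.818 cm

r ≈ 7.8 cm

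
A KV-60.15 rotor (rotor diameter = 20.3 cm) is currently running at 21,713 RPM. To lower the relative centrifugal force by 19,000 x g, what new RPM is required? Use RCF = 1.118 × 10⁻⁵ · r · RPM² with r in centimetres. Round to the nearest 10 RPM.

17440 RPM

r = 20.3 / 2 = 10.15 cm
Current RCF = 1.118 × 10⁻⁵ × 10.15 × (21713)² = 1.118 × 10⁻⁵ × 10.15 × 471,454,369 ≈ 53,499.2 × g
Target RCF = 53,499.2 − 19,000 = 34,499.2 × g
N² = 34,499.2 / (11.3477 × 10⁻⁵) = 304,019,317
N ≈ √304,019,317 ≈ 17,436.1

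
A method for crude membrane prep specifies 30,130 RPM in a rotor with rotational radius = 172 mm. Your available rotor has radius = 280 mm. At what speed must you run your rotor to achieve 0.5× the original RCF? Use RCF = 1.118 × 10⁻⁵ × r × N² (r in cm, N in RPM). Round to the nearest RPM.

16698 RPM

Original rotor: r = 172 mm = 17.2 cm
RCF_original = 1.118 × 10⁻⁵ × 17.2 × (30130)² = 1.118 × 10⁻⁵ × 17.2 × 907,816,900 ≈ 174,569.6 × g
Target RCF = 0.5 × 174,569.6 ≈ 87,284.8 × g
Your rotor: r = 280 mm = 28.0 cm
87,284.8 = 1.118 × 10⁻⁵ × 28 × N²
N² = 87,284.8 / (31.304 × 10⁻⁵) = 278,829,543
N ≈ √278,829,543 ≈ 16,698.2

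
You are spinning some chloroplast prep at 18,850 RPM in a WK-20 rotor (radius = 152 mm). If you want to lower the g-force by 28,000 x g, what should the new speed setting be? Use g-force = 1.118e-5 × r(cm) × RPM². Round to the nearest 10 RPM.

r = 152 mm = 15.2 cm
Current RCF = 1.118 × 10⁻⁵ × 15.2 × (18850)² = 1.118 × 10⁻⁵ × 15.2 × 355,322,500 ≈ 60,382.1 × g
Target RCF = 60,382.1 − 28,000 = 32,382.1 × g
N² = 32,382.1 / (16.9936 × 10⁻⁵) = 190,554,679
N ≈ √190,554,679 ≈ 13,804.2

≈ 13800 RPM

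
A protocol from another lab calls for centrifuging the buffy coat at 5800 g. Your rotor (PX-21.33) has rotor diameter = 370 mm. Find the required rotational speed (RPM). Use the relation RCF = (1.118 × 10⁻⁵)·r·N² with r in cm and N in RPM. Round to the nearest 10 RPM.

5300 RPM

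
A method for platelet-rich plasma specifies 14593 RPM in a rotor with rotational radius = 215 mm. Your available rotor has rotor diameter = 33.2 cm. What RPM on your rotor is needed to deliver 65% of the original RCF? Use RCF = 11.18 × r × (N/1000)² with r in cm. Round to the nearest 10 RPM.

≈ 13390 RPM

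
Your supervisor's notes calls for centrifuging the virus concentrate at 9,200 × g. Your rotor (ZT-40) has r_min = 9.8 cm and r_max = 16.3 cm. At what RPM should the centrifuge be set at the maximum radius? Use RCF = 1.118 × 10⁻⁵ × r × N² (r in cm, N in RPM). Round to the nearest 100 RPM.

Use r_max = 16.3 cm.
9,200 = 1.118 × 10⁻⁵ × 16.3 × N²
N² = 9,200 / (18.2234 × 10⁻⁵) = 50,484,542
N ≈ √50,484,542 ≈ 7,105.2

7100 RPM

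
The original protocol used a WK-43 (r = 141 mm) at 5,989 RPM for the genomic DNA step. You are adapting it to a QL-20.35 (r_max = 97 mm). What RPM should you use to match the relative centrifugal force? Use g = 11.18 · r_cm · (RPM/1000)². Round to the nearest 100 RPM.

Original rotor: r = 141 mm = 14.1 cm
RCF = 11.18 × r × (N/1000)²
RCF_original = 11.18 × 14.1 × (5.989)² = 11.18 × 14.1 × 35.868121 ≈ 5,654.2 × g
Your rotor: r = 97 mm = 9.7 cm
5,654.2 = 11.18 × 9.7 × (N/1000)²
(N/1000)² = 5,654.2 / 108.446 = 52.13839
N = 1000 × √52.13839 ≈ 7,220.7

≈ 7200 RPM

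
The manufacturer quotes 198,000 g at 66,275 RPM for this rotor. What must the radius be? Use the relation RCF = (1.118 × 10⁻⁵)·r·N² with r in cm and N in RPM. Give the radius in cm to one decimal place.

r ≈ 4.0 cm

RCF = 1.118 × 10⁻⁵ × r × N²
198000 = 1.118 × 10⁻⁵ × r × (66275)²
r = 198000 / (1.118 × 10⁻⁵ × 4,392,375,625) = 198000 / 49106.76 ≈ 4.032 cm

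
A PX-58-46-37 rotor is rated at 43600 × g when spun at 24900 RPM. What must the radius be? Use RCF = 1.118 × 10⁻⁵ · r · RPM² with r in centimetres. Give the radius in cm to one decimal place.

6.3 cm

43600 = 1.118 × 10⁻⁵ × r × (24900)²
r = 43600 / (1.118 × 10⁻⁵ × 620,010,000) = 43600 / 6931.712 ≈ 6.290 cm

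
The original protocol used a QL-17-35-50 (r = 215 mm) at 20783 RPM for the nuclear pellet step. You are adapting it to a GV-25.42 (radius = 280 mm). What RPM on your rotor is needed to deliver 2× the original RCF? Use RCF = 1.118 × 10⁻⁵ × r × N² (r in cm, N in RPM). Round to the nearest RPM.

Original rotor: r = 215 mm = 21.5 cm
RCF = 1.118 × 10⁻⁵ × r × N²
RCF_original = 1.118 × 10⁻⁵ × 21.5 × (20783)² = 1.118 × 10⁻⁵ × 21.5 × 431,933,089 ≈ 103,823.8 × g
Target RCF = 2 × 103,823.8 ≈ 207,647.6 × g
Your rotor: r = 280 mm = 28.0 cm
207,647.6 = 1.118 × 10⁻⁵ × 28 × N²
N² = 207,647.6 / (31.304 × 10⁻⁵) = 663,326,093
N ≈ √663,326,093 ≈ 25,755.1

25755 RPM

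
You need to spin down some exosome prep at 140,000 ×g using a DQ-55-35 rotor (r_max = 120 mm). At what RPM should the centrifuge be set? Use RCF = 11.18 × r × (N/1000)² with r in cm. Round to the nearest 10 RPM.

≈ 32300 RPM

r = 120 mm = 12.0 cm
140,000 = 11.18 × 12 × (N/1000)²
(N/1000)² = 140,000 / 134.16 = 1043.53
N = 1000 × √1043.53 ≈ 32,303.7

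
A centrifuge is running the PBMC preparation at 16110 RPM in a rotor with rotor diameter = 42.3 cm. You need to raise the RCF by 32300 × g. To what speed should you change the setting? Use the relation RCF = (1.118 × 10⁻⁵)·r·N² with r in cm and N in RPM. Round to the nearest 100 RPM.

r = 42.3 / 2 = 21.15 cm
Current RCF = 1.118 × 10⁻⁵ × 21.15 × (16110)² = 1.118 × 10⁻⁵ × 21.15 × 259,532,100 ≈ 61,368.2 × g
Target RCF = 61,368.2 + 32,300 = 93,668.2 × g
N² = 93,668.2 / (23.6457 × 10⁻⁵) = 396,132,066
N ≈ √396,132,066 ≈ 19,903.1

≈ 19900 RPM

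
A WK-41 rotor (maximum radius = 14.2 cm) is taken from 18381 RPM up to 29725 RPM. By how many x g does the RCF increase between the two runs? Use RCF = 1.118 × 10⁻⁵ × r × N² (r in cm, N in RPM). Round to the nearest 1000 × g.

87000 x g

RCF₁ = 1.118 × 10⁻⁵ × 14.2 × (18381)² = 1.118 × 10⁻⁵ × 14.2 × 337,861,161 ≈ 53,637.5 × g
RCF₂ = 1.118 × 10⁻⁵ × 14.2 × (29725)² = 1.118 × 10⁻⁵ × 14.2 × 883,575,625 ≈ 140,272.9 × g
Increase = 140,272.9 − 53,637.5 = 86,635.4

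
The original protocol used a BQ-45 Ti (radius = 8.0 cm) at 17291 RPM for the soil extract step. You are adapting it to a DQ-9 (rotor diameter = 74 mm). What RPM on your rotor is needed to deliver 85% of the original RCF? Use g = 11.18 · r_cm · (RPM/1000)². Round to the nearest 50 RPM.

≈ 23450 RPM

RCF_original = 11.18 × 8 × (17.291)² = 11.18 × 8 × 298.978681 ≈ 26,740.7 × g
Target RCF = 0.85 × 26,740.7 ≈ 22,729.6 × g
Your rotor: r = 74 mm / 2 = 37 mm = 3.7 cm
22,729.6 = 11.18 × 3.7 × (N/1000)²
(N/1000)² = 22,729.6 / 41.366 = 549.4754
N = 1000 × √549.4754 ≈ 23,440.9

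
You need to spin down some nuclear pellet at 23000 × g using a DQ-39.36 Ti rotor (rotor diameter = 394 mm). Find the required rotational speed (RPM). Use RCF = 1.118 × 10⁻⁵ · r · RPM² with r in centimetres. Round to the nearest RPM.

r = 394 mm / 2 = 197 mm = 19.7 cm
23,000 = 1.118 × 10⁻⁵ × 19.7 × N²
N² = 23,000 / (22.0246 × 10⁻⁵) = 104,428,684
N ≈ √104,428,684 ≈ 10,219.0

≈ 10219 RPM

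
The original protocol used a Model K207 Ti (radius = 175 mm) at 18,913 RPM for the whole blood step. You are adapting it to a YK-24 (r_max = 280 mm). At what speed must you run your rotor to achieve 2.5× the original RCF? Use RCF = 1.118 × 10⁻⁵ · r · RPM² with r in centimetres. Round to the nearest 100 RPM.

Original rotor: r = 175 mm = 17.5 cm
RCF_original = 1.118 × 10⁻⁵ × 17.5 × (18913)² = 1.118 × 10⁻⁵ × 17.5 × 357,701,569 ≈ 69,984.3 × g
Target RCF = 2.5 × 69,984.3 ≈ 174,960.8 × g
Your rotor: r = 280 mm = 28.0 cm
174,960.8 = 1.118 × 10⁻⁵ × 28 × N²
N² = 174,960.8 / (31.304 × 10⁻⁵) = 558,908,766
N ≈ √558,908,766 ≈ 23,641.3

23600 RPM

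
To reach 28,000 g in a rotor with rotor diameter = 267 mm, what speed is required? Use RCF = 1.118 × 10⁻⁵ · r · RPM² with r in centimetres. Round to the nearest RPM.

13697 RPM

r = 267 mm / 2 = 133.5 mm = 13.35 cm
28,000 = 1.118 × 10⁻⁵ × 13.35 × N²
N² = 28,000 / (14.9253 × 10⁻⁵) = 187,600,919
N ≈ √187,600,919 ≈ 13,696.7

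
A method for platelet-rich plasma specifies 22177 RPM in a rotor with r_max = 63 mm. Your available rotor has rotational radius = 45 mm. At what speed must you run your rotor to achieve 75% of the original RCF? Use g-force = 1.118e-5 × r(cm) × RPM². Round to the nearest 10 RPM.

≈ 22720 RPM

Original rotor: r = 63 mm = 6.3 cm
RCF_original = 1.118 × 10⁻⁵ × 6.3 × (22177)² = 1.118 × 10⁻⁵ × 6.3 × 491,819,329 ≈ 34,640.8 × g
Target RCF = 0.75 × 34,640.8 ≈ 25,980.6 × g
Your rotor: r = 45 mm = 4.5 cm
25,980.6 = 1.118 × 10⁻⁵ × 4.5 × N²
N² = 25,980.6 / (5.031 × 10⁻⁵) = 516,410,256
N ≈ √516,410,256 ≈ 22,724.7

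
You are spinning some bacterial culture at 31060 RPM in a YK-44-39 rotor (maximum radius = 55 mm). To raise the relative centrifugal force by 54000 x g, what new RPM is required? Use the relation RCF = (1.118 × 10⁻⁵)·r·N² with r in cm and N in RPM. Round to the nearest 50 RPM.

42950 RPM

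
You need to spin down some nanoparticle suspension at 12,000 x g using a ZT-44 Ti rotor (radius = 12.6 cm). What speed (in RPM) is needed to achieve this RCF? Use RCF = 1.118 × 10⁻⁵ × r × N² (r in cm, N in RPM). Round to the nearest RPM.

N ≈ 9230 RPM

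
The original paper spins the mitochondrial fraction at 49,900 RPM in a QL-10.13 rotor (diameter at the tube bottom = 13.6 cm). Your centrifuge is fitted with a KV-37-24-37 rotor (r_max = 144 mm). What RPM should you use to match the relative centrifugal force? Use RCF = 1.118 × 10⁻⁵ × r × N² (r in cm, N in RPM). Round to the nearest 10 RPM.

Original rotor: r = 13.6 / 2 = 6.8 cm
RCF_original = 1.118 × 10⁻⁵ × 6.8 × (49900)² = 1.118 × 10⁻⁵ × 6.8 × 2,490,010,000 ≈ 189,300.5 × g
Your rotor: r = 144 mm = 14.4 cm
189,300.5 = 1.118 × 10⁻⁵ × 14.4 × N²
N² = 189,300.5 / (16.0992 × 10⁻⁵) = 1,175,837,930
N ≈ √1,175,837,930 ≈ 34,290.5

≈ 34290 RPM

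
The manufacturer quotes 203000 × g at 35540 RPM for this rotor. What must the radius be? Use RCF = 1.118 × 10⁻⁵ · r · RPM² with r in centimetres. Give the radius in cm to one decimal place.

RCF = 1.118 × 10⁻⁵ × r × N²
203000 = 1.118 × 10⁻⁵ × r × (35540)²
r = 203000 / (1.118 × 10⁻⁵ × 1,263,091,600) = 203000 / 14121.36 ≈ 14.375 cm

14.4 cm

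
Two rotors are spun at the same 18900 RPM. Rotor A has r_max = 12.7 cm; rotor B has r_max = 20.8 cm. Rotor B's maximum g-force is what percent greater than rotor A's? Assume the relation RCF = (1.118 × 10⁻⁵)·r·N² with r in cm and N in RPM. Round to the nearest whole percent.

64%

At equal RPM, RCF scales linearly with r: ratio = 20.8 / 12.7 = 1.6378.
So rotor B delivers 63.8% more g-force.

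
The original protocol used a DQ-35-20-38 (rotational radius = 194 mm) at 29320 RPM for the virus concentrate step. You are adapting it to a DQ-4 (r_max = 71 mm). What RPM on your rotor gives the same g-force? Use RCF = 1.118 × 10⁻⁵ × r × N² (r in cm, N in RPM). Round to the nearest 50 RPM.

Original rotor: r = 194 mm = 19.4 cm
RCF = 1.118 × 10⁻⁵ × r × N²
RCF_original = 1.118 × 10⁻⁵ × 19.4 × (29320)² = 1.118 × 10⁻⁵ × 19.4 × 859,662,400 ≈ 186,453.9 × g
Your rotor: r = 71 mm = 7.1 cm
186,453.9 = 1.118 × 10⁻⁵ × 7.1 × N²
N² = 186,453.9 / (7.9378 × 10⁻⁵) = 2,348,936,733
N ≈ √2,348,936,733 ≈ 48,465.8

≈ 48450 RPM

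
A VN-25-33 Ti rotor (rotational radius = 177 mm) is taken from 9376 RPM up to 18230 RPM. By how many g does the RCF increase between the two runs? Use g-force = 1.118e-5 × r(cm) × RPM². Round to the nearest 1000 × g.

≈ 48000 g

r = 177 mm = 17.7 cm
RCF₁ = 1.118 × 10⁻⁵ × 17.7 × (9376)² = 1.118 × 10⁻⁵ × 17.7 × 87,909,376 ≈ 17,396 × g
RCF₂ = 1.118 × 10⁻⁵ × 17.7 × (18230)² = 1.118 × 10⁻⁵ × 17.7 × 332,332,900 ≈ 65,764 × g
Increase = 65,764 − 17,396 = 48,368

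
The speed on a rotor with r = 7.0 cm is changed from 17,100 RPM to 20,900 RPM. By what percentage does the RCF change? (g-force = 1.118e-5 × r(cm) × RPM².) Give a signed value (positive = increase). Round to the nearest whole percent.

RCF ∝ N², so the ratio is (20900/17100)² = (1.222222)² = 1.4938.
Change = 1.4938 − 1 = +0.4938 → +49.4%.

+49%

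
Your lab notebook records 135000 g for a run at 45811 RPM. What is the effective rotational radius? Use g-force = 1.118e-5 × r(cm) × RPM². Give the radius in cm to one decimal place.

r ≈ 5.8 cm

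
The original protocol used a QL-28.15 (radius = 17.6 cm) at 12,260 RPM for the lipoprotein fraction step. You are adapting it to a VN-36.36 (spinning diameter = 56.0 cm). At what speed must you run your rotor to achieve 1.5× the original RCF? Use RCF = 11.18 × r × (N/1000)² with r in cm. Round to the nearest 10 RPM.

11900 RPM

RCF_original = 11.18 × 17.6 × (12.26)² = 11.18 × 17.6 × 150.3076 ≈ 29,575.7 × g
Target RCF = 1.5 × 29,575.7 ≈ 44,363.6 × g
Your rotor: r = 56.0 / 2 = 28 cm
44,363.6 = 11.18 × 28 × (N/1000)²
(N/1000)² = 44,363.6 / 313.04 = 141.7186
N = 1000 × √141.7186 ≈ 11,904.6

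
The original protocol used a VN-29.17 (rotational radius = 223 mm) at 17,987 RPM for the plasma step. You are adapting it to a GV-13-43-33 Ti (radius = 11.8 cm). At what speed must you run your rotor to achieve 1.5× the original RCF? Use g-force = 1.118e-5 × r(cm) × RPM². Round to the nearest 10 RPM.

Original rotor: r = 223 mm = 22.3 cm
RCF_original = 1.118 × 10⁻⁵ × 22.3 × (17987)² = 1.118 × 10⁻⁵ × 22.3 × 323,532,169 ≈ 80,661.1 × g
Target RCF = 1.5 × 80,661.1 ≈ 120,991.7 × g
120,991.7 = 1.118 × 10⁻⁵ × 11.8 × N²
N² = 120,991.7 / (13.1924 × 10⁻⁵) = 917,131,833
N ≈ √917,131,833 ≈ 30,284.2

≈ 30280 RPM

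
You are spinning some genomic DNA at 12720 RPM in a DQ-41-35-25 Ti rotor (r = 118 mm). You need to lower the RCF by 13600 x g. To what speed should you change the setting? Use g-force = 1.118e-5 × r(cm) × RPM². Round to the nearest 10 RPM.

≈ 7660 RPM

r = 118 mm = 11.8 cm
Current RCF = 1.118 × 10⁻⁵ × 11.8 × (12720)² = 1.118 × 10⁻⁵ × 11.8 × 161,798,400 ≈ 21,345.1 × g
Target RCF = 21,345.1 − 13,600 = 7,745.1 × g
N² = 7,745.1 / (13.1924 × 10⁻⁵) = 58,708,802
N ≈ √58,708,802 ≈ 7,662.2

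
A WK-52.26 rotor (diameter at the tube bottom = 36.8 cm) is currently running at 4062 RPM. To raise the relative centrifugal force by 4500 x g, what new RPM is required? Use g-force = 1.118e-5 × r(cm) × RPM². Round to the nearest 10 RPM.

≈ 6190 RPM

r = 36.8 / 2 = 18.4 cm
Current RCF = 1.118 × 10⁻⁵ × 18.4 × (4062)² = 1.118 × 10⁻⁵ × 18.4 × 16,499,844 ≈ 3,394.2 × g
Target RCF = 3,394.2 + 4,500 = 7,894.2 × g
N² = 7,894.2 / (20.5712 × 10⁻⁵) = 38,375,010
N ≈ √38,375,010 ≈ 6,194.8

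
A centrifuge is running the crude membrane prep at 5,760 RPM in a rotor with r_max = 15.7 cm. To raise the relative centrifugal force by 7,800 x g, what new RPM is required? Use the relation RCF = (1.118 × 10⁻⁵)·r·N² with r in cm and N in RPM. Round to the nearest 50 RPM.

Current RCF = 1.118 × 10⁻⁵ × 15.7 × (5760)² = 1.118 × 10⁻⁵ × 15.7 × 33,177,600 ≈ 5,823.5 × g
Target RCF = 5,823.5 + 7,800 = 13,623.5 × g
N² = 13,623.5 / (17.5526 × 10⁻⁵) = 77,615,282
N ≈ √77,615,282 ≈ 8,810.0

8800 RPM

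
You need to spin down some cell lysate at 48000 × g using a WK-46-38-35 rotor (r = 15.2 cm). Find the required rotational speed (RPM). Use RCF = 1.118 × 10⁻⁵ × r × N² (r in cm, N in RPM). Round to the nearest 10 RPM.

≈ 16810 RPM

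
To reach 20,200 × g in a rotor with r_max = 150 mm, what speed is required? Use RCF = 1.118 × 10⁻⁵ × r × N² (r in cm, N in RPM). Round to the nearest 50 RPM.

r = 150 mm = 15.0 cm
20,200 = 1.118 × 10⁻⁵ × 15 × N²
N² = 20,200 / (16.77 × 10⁻⁵) = 120,453,190
N ≈ √120,453,190 ≈ 10,975.1

≈ 11000 RPM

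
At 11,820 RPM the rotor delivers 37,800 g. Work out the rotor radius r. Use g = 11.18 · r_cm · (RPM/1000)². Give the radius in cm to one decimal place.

37800 = 11.18 × r × (11.82)²
r = 37800 / (11.18 × 139.7124) = 37800 / 1561.985 ≈ 24.200 cm

24.2 cm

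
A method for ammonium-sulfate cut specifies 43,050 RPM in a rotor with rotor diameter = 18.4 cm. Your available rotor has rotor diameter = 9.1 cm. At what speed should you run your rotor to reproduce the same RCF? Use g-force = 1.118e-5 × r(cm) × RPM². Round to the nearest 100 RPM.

≈ 61200 RPM

Original rotor: r = 18.4 / 2 = 9.2 cm
RCF = 1.118 × 10⁻⁵ × r × N²
RCF_original = 1.118 × 10⁻⁵ × 9.2 × (43050)² = 1.118 × 10⁻⁵ × 9.2 × 1,853,302,500 ≈ 190,623.3 × g
Your rotor: r = 9.1 / 2 = 4.55 cm
190,623.3 = 1.118 × 10⁻⁵ × 4.55 × N²
N² = 190,623.3 / (5.0869 × 10⁻⁵) = 3,747,337,278
N ≈ √3,747,337,278 ≈ 61,215.5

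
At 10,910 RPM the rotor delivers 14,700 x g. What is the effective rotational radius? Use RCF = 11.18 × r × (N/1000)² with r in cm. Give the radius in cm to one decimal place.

r ≈ 11.0 cm

14700 = 11.18 × r × (10.91)²
r = 14700 / (11.18 × 119.0281) = 14700 / 1330.734 ≈ 11.047 cm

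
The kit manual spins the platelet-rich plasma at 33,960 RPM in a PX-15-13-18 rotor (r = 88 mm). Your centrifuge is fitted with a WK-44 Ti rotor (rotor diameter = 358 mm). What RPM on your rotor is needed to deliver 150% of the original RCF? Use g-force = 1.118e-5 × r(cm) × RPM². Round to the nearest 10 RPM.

Original rotor: r = 88 mm = 8.8 cm
RCF = 1.118 × 10⁻⁵ × r × N²
RCF_original = 1.118 × 10⁻⁵ × 8.8 × (33960)² = 1.118 × 10⁻⁵ × 8.8 × 1,153,281,600 ≈ 113,464.5 × g
Target RCF = 1.5 × 113,464.5 ≈ 170,196.8 × g
Your rotor: r = 358 mm / 2 = 179 mm = 17.9 cm
170,196.8 = 1.118 × 10⁻⁵ × 17.9 × N²
N² = 170,196.8 / (20.0122 × 10⁻⁵) = 850,465,216
N ≈ √850,465,216 ≈ 29,162.7

29160 RPM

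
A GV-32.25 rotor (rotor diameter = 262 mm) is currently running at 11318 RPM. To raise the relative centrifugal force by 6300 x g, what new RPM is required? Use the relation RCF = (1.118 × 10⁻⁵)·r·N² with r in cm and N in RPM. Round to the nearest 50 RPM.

≈ 13100 RPM

r = 262 mm / 2 = 131 mm = 13.1 cm
Current RCF = 1.118 × 10⁻⁵ × 13.1 × (11318)² = 1.118 × 10⁻⁵ × 13.1 × 128,097,124 ≈ 18,760.8 × g
Target RCF = 18,760.8 + 6,300 = 25,060.8 × g
N² = 25,060.8 / (14.6458 × 10⁻⁵) = 171,112,537
N ≈ √171,112,537 ≈ 13,081.0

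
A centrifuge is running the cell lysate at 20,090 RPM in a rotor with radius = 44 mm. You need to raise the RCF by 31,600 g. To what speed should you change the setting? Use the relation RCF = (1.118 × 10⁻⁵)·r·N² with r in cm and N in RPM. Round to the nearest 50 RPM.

r = 44 mm = 4.4 cm
Current RCF = 1.118 × 10⁻⁵ × 4.4 × (20090)² = 1.118 × 10⁻⁵ × 4.4 × 403,608,100 ≈ 19,854.3 × g
Target RCF = 19,854.3 + 31,600 = 51,454.3 × g
N² = 51,454.3 / (4.9192 × 10⁻⁵) = 1,045,989,185
N ≈ √1,045,989,185 ≈ 32,341.8

≈ 32350 RPM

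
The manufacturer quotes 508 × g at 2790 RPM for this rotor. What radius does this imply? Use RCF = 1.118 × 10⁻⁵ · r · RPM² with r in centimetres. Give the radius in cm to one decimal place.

5.8 cm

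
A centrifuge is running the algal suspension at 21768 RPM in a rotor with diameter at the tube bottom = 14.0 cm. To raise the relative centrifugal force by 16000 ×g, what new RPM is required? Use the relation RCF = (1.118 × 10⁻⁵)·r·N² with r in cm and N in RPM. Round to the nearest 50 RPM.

r = 14.0 / 2 = 7 cm
Current RCF = 1.118 × 10⁻⁵ × 7 × (21768)² = 1.118 × 10⁻⁵ × 7 × 473,845,824 ≈ 37,083.2 × g
Target RCF = 37,083.2 + 16,000 = 53,083.2 × g
N² = 53,083.2 / (7.826 × 10⁻⁵) = 678,292,870
N ≈ √678,292,870 ≈ 26,044.1

N₂ ≈ 26050 RPM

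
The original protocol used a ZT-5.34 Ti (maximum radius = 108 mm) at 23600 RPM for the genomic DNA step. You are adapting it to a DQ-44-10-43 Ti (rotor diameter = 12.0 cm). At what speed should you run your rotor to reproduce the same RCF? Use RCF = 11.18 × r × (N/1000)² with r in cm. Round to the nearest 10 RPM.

≈ 31660 RPM

Original rotor: r = 108 mm = 10.8 cm
RCF_original = 11.18 × 10.8 × (23.6)² = 11.18 × 10.8 × 556.96 ≈ 67,249.6 × g
Your rotor: r = 12.0 / 2 = 6 cm
67,249.6 = 11.18 × 6 × (N/1000)²
(N/1000)² = 67,249.6 / 67.08 = 1002.528
N = 1000 × √1002.528 ≈ 31,662.7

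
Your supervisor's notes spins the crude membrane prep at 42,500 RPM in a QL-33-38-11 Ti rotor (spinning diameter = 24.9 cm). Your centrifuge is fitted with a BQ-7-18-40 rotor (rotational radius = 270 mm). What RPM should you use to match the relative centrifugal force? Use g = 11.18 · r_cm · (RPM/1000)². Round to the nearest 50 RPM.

≈ 28850 RPM

Original rotor: r = 24.9 / 2 = 12.45 cm
RCF = 11.18 × r × (N/1000)²
RCF_original = 11.18 × 12.45 × (42.5)² = 11.18 × 12.45 × 1,806.25 ≈ 251,413.7 × g
Your rotor: r = 270 mm = 27.0 cm
251,413.7 = 11.18 × 27 × (N/1000)²
(N/1000)² = 251,413.7 / 301.86 = 832.8818
N = 1000 × √832.8818 ≈ 28,859.7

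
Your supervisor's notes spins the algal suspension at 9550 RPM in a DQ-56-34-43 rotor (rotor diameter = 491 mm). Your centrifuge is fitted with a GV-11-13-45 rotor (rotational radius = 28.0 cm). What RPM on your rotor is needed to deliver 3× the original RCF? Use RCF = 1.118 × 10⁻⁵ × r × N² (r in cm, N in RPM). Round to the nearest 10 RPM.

≈ 15490 RPM

Original rotor: r = 491 mm / 2 = 245.5 mm = 24.55 cm
RCF = 1.118 × 10⁻⁵ × r × N²
RCF_original = 1.118 × 10⁻⁵ × 24.55 × (9550)² = 1.118 × 10⁻⁵ × 24.55 × 91,202,500 ≈ 25,032.3 × g
Target RCF = 3 × 25,032.3 ≈ 75,096.9 × g
75,096.9 = 1.118 × 10⁻⁵ × 28 × N²
N² = 75,096.9 / (31.304 × 10⁻⁵) = 239,895,541
N ≈ √239,895,541 ≈ 15,488.6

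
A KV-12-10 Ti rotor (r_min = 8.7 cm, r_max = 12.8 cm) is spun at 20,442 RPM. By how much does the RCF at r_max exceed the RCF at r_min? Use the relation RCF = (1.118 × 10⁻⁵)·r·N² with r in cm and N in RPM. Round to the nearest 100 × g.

≈ 19200 x g

RCF_max = 1.118 × 10⁻⁵ × 12.8 × (20442)² = 1.118 × 10⁻⁵ × 12.8 × 417,875,364 ≈ 59,799.6 × g
RCF_min = 1.118 × 10⁻⁵ × 8.7 × (20442)² = 1.118 × 10⁻⁵ × 8.7 × 417,875,364 ≈ 40,645.1 × g
ΔRCF = 59,799.6 − 40,645.1 = 19,154.5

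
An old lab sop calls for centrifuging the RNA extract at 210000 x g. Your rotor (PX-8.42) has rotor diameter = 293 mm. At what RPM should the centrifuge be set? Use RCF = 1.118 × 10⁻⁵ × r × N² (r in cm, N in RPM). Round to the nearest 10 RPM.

35810 RPM

r = 293 mm / 2 = 146.5 mm = 14.65 cm
210,000 = 1.118 × 10⁻⁵ × 14.65 × N²
N² = 210,000 / (16.3787 × 10⁻⁵) = 1,282,153,040
N ≈ √1,282,153,040 ≈ 35,807.2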